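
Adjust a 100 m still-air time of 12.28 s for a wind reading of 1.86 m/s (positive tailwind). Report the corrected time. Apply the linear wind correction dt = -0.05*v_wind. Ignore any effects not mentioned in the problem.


dt = -0.05 * v_wind = -0.05 * 1.86 = -0.093 s
t_corrected = t_still + dt = 12.28 + (-0.093)
t_corrected = 12.187 s

12.187 s


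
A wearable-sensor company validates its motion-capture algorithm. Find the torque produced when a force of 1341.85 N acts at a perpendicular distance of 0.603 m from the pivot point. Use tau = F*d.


tau = F * d
tau = 1341.85 * 0.603
tau = 809.1355 N*m

809.1355 N*m


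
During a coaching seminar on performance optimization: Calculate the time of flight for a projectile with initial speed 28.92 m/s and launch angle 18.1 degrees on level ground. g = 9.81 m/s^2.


T = 2*v*sin(theta)/g
sin(theta) = sin(18.1 deg) = 0.3107
T = 2*28.92*0.3107 / 9.81
T = 17.9695 / 9.81 = 1.8318 s

1.8318 s


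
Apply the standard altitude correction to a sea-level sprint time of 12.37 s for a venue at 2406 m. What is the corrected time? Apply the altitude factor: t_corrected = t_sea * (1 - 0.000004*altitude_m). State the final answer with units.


Correction factor = 1 - 0.000004 * 2406 = 0.990376
t_corrected = t_sea * factor = 12.37 * 0.990376
t_corrected = 12.251 s

12.251 s


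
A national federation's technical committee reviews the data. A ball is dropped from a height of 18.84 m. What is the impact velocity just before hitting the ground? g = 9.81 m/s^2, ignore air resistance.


v = sqrt(2 * g * h)
v = sqrt(2 * 9.81 * 18.84)
v = sqrt(369.6408) = 19.226 m/s

19.226 m/s


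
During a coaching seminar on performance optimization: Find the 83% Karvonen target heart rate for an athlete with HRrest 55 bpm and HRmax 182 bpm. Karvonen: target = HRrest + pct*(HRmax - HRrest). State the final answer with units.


Target = HRrest + pct*(HRmax - HRrest)
Heart rate reserve = HRmax - HRrest = 182 - 55 = 127 bpm
Fraction = 83% = 0.83
Target = 55 + 0.83 * 127
Target = 55 + 105.41 = 160.41 bpm

160.41 bpm


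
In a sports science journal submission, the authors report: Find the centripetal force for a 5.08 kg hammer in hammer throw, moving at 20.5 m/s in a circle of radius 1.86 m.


Fc = m * v^2 / r
v^2 = 20.5^2 = 420.25
Fc = 5.08 * 420.25 / 1.86
Fc = 2134.87 / 1.86 = 1147.7796 N

1147.7796 N


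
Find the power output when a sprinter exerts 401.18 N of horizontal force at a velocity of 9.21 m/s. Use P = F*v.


P = F * v
P = 401.18 * 9.21
P = 3694.8678 W

3694.8678 W


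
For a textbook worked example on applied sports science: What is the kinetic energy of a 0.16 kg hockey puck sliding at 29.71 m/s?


KE = 0.5 * m * v^2
KE = 0.5 * 0.16 * 29.71^2
KE = 0.5 * 0.16 * 882.6841 = 70.6147 J

70.6147 J


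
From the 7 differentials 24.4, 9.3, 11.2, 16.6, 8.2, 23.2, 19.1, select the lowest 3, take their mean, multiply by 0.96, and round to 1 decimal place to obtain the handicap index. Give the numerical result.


All differentials: 24.4, 9.3, 11.2, 16.6, 8.2, 23.2, 19.1
Sorted: 8.2, 9.3, 11.2, 16.6, 19.1, 23.2, 24.4
Best 3: 8.2, 9.3, 11.2
Average of best = 28.7 / 3 = 9.5667
Raw index = 9.5667 * 0.96 = 9.184
Handicap index = round(9.184, 1) = 9.2

9.2


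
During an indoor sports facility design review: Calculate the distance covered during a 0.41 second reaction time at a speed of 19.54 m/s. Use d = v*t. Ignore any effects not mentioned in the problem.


d = v * t
d = 19.54 * 0.41
d = 8.0114 m

8.0114 m


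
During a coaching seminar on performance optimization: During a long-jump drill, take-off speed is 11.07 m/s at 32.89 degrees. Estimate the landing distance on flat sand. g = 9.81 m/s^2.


R = v^2 * sin(2*theta) / g
Convert angle to radians: theta = 32.89 deg = 0.574 rad
sin(2*theta) = sin(1.1481) = 0.912
R = 11.07^2 * 0.912 / 9.81
R = 122.5449 * 0.912 / 9.81 = 11.3923 m

11.3923 m


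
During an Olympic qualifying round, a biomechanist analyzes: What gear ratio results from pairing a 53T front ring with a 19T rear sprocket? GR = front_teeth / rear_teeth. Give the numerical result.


GR = front_teeth / rear_teeth
GR = 53 / 19
GR = 2.7895

2.7895


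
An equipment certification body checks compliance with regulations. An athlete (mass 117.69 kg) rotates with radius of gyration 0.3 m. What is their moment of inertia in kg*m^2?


I = m * k^2
I = 117.69 * 0.3^2
I = 117.69 * 0.09 = 10.5921 kg*m^2

10.5921 kg*m^2


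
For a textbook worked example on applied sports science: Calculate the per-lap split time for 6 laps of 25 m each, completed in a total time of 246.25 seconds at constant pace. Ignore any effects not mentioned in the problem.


Split time = total_time / n_laps = 246.25 / 6
Split time = 41.0417 s per lap

41.0417 s


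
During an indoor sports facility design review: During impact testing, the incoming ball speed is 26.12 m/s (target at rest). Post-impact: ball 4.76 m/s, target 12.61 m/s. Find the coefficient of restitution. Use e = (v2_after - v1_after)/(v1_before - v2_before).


e = (v2_after - v1_after) / (v1_before - v2_before)
Numerator = 12.61 - 4.76 = 7.85
Denominator = 26.12 - 0 = 26.12
e = 7.85 / 26.12 = 0.3005

0.3005


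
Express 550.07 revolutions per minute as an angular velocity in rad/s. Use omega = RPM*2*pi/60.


omega = RPM * 2 * pi / 60
omega = 550.07 * 2 * 3.14159 / 60
omega = 3456.1917 / 60 = 57.6032 rad/s

57.6032 rad/s


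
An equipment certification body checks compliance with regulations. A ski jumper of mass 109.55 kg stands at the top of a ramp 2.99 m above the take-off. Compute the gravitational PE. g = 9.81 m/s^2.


PE = m * g * h
PE = 109.55 * 9.81 * 2.99
PE = 1074.6855 * 2.99 = 3213.3096 J

3213.3096 J


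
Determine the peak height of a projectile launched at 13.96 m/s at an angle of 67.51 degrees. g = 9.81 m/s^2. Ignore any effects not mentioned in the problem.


H = (v*sin(theta))^2 / (2*g)
vy = v*sin(theta) = 13.96 * sin(67.51 deg) = 12.8983 m/s
H = vy^2 / (2*g) = 166.3659 / (2*9.81)
H = 166.3659 / 19.62 = 8.4794 m

8.4794 m


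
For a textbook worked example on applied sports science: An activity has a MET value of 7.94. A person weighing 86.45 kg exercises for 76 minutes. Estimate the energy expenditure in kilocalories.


kcal = MET * mass * time_hr
Convert time: 76 min = 1.2667 hr
kcal = 7.94 * 86.45 * 1.2667
kcal = 869.4565 kcal

869.4565 kcal


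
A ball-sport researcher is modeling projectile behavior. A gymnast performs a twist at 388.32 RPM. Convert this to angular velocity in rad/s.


omega = RPM * 2 * pi / 60
omega = 388.32 * 2 * 3.14159 / 60
omega = 2439.8865 / 60 = 40.6648 rad/s

40.6648 rad/s


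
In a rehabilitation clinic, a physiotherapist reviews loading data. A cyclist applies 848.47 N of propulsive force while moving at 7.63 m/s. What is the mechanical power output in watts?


P = F * v
P = 848.47 * 7.63
P = 6473.8261 W

6473.8261 W


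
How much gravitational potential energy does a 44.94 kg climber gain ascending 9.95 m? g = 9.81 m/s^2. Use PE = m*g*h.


PE = m * g * h
PE = 44.94 * 9.81 * 9.95
PE = 440.8614 * 9.95 = 4386.5709 J

4386.5709 J


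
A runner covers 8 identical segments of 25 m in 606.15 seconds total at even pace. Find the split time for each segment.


Split time = total_time / n_laps = 606.15 / 8
Split time = 75.7687 s per lap

75.7687 s


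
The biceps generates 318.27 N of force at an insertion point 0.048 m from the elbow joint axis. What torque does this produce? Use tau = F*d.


tau = F * d
tau = 318.27 * 0.048
tau = 15.277 N*m

15.277 N*m


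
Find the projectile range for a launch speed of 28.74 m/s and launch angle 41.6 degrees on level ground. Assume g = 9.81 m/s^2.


R = v^2 * sin(2*theta) / g
Convert angle to radians: theta = 41.6 deg = 0.7261 rad
sin(2*theta) = sin(1.4521) = 0.993
R = 28.74^2 * 0.993 / 9.81
R = 825.9876 * 0.993 / 9.81 = 83.6062 m

83.6062 m


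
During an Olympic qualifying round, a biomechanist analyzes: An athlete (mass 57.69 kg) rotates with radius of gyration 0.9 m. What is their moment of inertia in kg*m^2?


I = m * k^2
I = 57.69 * 0.9^2
I = 57.69 * 0.81 = 46.7289 kg*m^2

46.7289 kg*m^2


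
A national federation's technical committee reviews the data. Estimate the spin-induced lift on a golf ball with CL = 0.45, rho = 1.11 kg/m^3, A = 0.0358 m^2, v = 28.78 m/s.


FM = 0.5 * CL * rho * A * v^2
FM = 0.5 * 0.45 * 1.11 * 0.0358 * 28.78^2
v^2 = 828.2884
FM = 0.5 * 0.45 * 1.11 * 0.0358 * 828.2884 = 7.4058 N

7.4058 N


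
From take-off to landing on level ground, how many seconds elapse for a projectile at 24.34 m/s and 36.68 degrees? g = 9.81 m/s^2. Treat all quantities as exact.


T = 2*v*sin(theta)/g
sin(theta) = sin(36.68 deg) = 0.5973
T = 2*24.34*0.5973 / 9.81
T = 29.0788 / 9.81 = 2.9642 s

2.9642 s


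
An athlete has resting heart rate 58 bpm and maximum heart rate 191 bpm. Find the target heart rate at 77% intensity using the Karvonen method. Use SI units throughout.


Target = HRrest + pct*(HRmax - HRrest)
Heart rate reserve = HRmax - HRrest = 191 - 58 = 133 bpm
Fraction = 77% = 0.77
Target = 58 + 0.77 * 133
Target = 58 + 102.41 = 160.41 bpm

160.41 bpm


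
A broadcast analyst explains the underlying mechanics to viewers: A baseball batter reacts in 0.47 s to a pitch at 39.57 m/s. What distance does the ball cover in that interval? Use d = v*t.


d = v * t
d = 39.57 * 0.47
d = 18.5979 m

18.5979 m


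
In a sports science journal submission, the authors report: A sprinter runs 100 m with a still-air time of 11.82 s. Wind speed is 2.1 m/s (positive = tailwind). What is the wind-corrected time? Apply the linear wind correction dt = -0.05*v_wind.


dt = -0.05 * v_wind = -0.05 * 2.1 = -0.105 s
t_corrected = t_still + dt = 11.82 + (-0.105)
t_corrected = 11.715 s

11.715 s


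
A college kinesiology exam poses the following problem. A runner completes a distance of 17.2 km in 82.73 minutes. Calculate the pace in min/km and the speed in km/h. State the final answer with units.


Pace = time / distance = 82.73 min / 17.2 km = 4.8099 min/km
Speed = distance / time_in_hours = 17.2 / 1.3788 hr
Speed = 12.4743 km/h

4.8099 min/km, 12.4743 km/h


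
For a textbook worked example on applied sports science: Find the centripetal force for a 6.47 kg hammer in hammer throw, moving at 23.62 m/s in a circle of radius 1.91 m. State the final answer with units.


Fc = m * v^2 / r
v^2 = 23.62^2 = 557.9044
Fc = 6.47 * 557.9044 / 1.91
Fc = 3609.6415 / 1.91 = 1889.8646 N

1889.8646 N


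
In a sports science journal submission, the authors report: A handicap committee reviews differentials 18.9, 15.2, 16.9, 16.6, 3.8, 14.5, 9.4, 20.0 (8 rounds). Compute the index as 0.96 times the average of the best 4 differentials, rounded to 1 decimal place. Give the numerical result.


All differentials: 18.9, 15.2, 16.9, 16.6, 3.8, 14.5, 9.4, 20.0
Sorted: 3.8, 9.4, 14.5, 15.2, 16.6, 16.9, 18.9, 20.0
Best 4: 3.8, 9.4, 14.5, 15.2
Average of best = 42.9 / 4 = 10.725
Raw index = 10.725 * 0.96 = 10.296
Handicap index = round(10.296, 1) = 10.3

10.3


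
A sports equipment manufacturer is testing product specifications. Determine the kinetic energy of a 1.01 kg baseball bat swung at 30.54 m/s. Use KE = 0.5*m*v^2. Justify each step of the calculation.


KE = 0.5 * m * v^2
KE = 0.5 * 1.01 * 30.54^2
KE = 0.5 * 1.01 * 932.6916 = 471.0093 J

471.0093 J


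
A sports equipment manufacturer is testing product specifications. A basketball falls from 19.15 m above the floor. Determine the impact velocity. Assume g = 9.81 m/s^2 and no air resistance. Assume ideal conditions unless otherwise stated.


v = sqrt(2 * g * h)
v = sqrt(2 * 9.81 * 19.15)
v = sqrt(375.723) = 19.3836 m/s

19.3836 m/s


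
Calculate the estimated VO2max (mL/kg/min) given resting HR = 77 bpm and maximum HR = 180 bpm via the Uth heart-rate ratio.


VO2max = 15.3 * HRmax / HRrest
VO2max = 15.3 * 180 / 77
VO2max = 2754 / 77 = 35.7662 mL/kg/min

35.7662 mL/kg/min


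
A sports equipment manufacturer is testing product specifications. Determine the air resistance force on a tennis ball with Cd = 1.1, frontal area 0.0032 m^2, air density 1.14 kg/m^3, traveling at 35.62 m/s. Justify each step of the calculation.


Fd = 0.5 * Cd * rho * A * v^2
Fd = 0.5 * 1.1 * 1.14 * 0.0032 * 35.62^2
v^2 = 1268.7844
Fd = 0.5 * 1.1 * 1.14 * 0.0032 * 1268.7844 = 2.5457 N

2.5457 N


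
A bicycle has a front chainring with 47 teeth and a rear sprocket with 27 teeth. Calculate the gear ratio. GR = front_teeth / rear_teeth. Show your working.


GR = front_teeth / rear_teeth
GR = 47 / 27
GR = 1.7407

1.7407


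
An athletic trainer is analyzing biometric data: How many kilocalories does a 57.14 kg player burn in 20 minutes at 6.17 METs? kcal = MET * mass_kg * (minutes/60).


kcal = MET * mass * time_hr
Convert time: 20 min = 0.3333 hr
kcal = 6.17 * 57.14 * 0.3333
kcal = 117.5179 kcal

117.5179 kcal


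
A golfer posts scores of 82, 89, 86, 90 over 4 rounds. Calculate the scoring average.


Average = sum / n
Sum = 347
Average = 347 / 4 = 86.75

86.75


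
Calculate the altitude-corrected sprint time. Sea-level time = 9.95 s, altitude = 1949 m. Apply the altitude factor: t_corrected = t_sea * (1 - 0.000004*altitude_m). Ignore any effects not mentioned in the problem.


Correction factor = 1 - 0.000004 * 1949 = 0.992204
t_corrected = t_sea * factor = 9.95 * 0.992204
t_corrected = 9.8724 s

9.8724 s


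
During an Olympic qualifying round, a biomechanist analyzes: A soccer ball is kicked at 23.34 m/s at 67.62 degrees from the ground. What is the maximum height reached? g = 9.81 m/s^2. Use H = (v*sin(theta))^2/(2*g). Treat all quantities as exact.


H = (v*sin(theta))^2 / (2*g)
vy = v*sin(theta) = 23.34 * sin(67.62 deg) = 21.582 m/s
H = vy^2 / (2*g) = 465.7831 / (2*9.81)
H = 465.7831 / 19.62 = 23.7402 m

23.7402 m


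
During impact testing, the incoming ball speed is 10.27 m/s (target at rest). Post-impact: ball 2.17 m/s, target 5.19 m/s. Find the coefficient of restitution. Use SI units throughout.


e = (v2_after - v1_after) / (v1_before - v2_before)
Numerator = 5.19 - 2.17 = 3.02
Denominator = 10.27 - 0 = 10.27
e = 3.02 / 10.27 = 0.2941

0.2941


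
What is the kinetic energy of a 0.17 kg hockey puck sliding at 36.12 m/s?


KE = 0.5 * m * v^2
KE = 0.5 * 0.17 * 36.12^2
KE = 0.5 * 0.17 * 1304.6544 = 110.8956 J

110.8956 J


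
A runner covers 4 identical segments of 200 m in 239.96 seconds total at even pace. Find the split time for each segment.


Split time = total_time / n_laps = 239.96 / 4
Split time = 59.99 s per lap

59.99 s


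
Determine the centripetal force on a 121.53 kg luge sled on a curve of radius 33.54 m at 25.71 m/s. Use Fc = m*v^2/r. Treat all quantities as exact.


Fc = m * v^2 / r
v^2 = 25.71^2 = 661.0041
Fc = 121.53 * 661.0041 / 33.54
Fc = 80331.8283 / 33.54 = 2395.1052 N

2395.1052 N


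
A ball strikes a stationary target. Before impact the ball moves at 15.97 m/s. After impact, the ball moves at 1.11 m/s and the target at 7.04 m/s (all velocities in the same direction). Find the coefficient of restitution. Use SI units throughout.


e = (v2_after - v1_after) / (v1_before - v2_before)
Numerator = 7.04 - 1.11 = 5.93
Denominator = 15.97 - 0 = 15.97
e = 5.93 / 15.97 = 0.3713

0.3713


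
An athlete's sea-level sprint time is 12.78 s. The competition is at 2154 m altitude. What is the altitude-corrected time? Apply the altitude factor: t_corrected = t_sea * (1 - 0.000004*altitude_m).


Correction factor = 1 - 0.000004 * 2154 = 0.991384
t_corrected = t_sea * factor = 12.78 * 0.991384
t_corrected = 12.6699 s

12.6699 s


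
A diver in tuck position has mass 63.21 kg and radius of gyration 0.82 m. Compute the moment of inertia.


I = m * k^2
I = 63.21 * 0.82^2
I = 63.21 * 0.6724 = 42.5024 kg*m^2

42.5024 kg*m^2


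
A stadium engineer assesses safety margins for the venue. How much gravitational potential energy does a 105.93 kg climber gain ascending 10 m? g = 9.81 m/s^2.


PE = m * g * h
PE = 105.93 * 9.81 * 10
PE = 1039.1733 * 10 = 10391.733 J

10391.733 J


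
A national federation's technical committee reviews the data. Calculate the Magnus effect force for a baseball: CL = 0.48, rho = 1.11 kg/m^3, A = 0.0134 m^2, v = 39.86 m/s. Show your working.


FM = 0.5 * CL * rho * A * v^2
FM = 0.5 * 0.48 * 1.11 * 0.0134 * 39.86^2
v^2 = 1588.8196
FM = 0.5 * 0.48 * 1.11 * 0.0134 * 1588.8196 = 5.6717 N

5.6717 N


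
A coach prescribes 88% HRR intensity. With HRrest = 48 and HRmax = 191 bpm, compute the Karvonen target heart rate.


Target = HRrest + pct*(HRmax - HRrest)
Heart rate reserve = HRmax - HRrest = 191 - 48 = 143 bpm
Fraction = 88% = 0.88
Target = 48 + 0.88 * 143
Target = 48 + 125.84 = 173.84 bpm

173.84 bpm


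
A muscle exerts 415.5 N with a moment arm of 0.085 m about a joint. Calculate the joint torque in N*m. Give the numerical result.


tau = F * d
tau = 415.5 * 0.085
tau = 35.3175 N*m

35.3175 N*m


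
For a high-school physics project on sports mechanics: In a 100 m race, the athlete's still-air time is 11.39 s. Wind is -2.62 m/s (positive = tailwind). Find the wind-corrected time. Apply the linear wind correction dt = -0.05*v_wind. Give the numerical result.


dt = -0.05 * v_wind = -0.05 * -2.62 = 0.131 s
t_corrected = t_still + dt = 11.39 + (0.131)
t_corrected = 11.521 s

11.521 s


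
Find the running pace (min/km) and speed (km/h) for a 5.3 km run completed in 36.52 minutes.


Pace = time / distance = 36.52 min / 5.3 km = 6.8906 min/km
Speed = distance / time_in_hours = 5.3 / 0.6087 hr
Speed = 8.7076 km/h

6.8906 min/km, 8.7076 km/h


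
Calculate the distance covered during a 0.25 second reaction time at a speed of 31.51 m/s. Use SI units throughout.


d = v * t
d = 31.51 * 0.25
d = 7.8775 m

7.8775 m


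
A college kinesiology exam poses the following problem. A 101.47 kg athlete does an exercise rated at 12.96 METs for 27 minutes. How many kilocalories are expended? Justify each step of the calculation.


kcal = MET * mass * time_hr
Convert time: 27 min = 0.45 hr
kcal = 12.96 * 101.47 * 0.45
kcal = 591.773 kcal

591.773 kcal


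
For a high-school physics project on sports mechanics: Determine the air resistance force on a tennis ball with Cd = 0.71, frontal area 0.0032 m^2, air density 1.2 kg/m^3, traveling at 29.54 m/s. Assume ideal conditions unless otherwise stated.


Fd = 0.5 * Cd * rho * A * v^2
Fd = 0.5 * 0.71 * 1.2 * 0.0032 * 29.54^2
v^2 = 872.6116
Fd = 0.5 * 0.71 * 1.2 * 0.0032 * 872.6116 = 1.1895 N

1.1895 N


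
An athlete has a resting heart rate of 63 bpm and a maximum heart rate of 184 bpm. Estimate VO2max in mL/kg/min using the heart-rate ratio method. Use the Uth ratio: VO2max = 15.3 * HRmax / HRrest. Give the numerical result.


VO2max = 15.3 * HRmax / HRrest
VO2max = 15.3 * 184 / 63
VO2max = 2815.2 / 63 = 44.6857 mL/kg/min

44.6857 mL/kg/min


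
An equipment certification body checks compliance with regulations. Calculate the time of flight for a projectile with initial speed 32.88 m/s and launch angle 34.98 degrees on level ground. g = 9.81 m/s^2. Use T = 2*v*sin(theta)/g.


T = 2*v*sin(theta)/g
sin(theta) = sin(34.98 deg) = 0.5733
T = 2*32.88*0.5733 / 9.81
T = 37.6996 / 9.81 = 3.843 s

3.843 s


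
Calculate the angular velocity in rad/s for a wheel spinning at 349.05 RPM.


omega = RPM * 2 * pi / 60
omega = 349.05 * 2 * 3.14159 / 60
omega = 2193.1458 / 60 = 36.5524 rad/s

36.5524 rad/s


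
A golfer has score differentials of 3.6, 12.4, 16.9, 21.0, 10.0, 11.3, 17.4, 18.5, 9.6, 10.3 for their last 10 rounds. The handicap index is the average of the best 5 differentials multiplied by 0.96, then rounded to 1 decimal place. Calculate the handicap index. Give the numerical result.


All differentials: 3.6, 12.4, 16.9, 21.0, 10.0, 11.3, 17.4, 18.5, 9.6, 10.3
Sorted: 3.6, 9.6, 10.0, 10.3, 11.3, 12.4, 16.9, 17.4, 18.5, 21.0
Best 5: 3.6, 9.6, 10.0, 10.3, 11.3
Average of best = 44.8 / 5 = 8.96
Raw index = 8.96 * 0.96 = 8.6016
Handicap index = round(8.6016, 1) = 8.6

8.6


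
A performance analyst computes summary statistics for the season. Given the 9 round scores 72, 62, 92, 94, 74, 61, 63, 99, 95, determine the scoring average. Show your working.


Average = sum / n
Sum = 712
Average = 712 / 9 = 79.1111

79.1111


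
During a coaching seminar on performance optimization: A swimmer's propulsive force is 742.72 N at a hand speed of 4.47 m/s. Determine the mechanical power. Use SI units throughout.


P = F * v
P = 742.72 * 4.47
P = 3319.9584 W

3319.9584 W


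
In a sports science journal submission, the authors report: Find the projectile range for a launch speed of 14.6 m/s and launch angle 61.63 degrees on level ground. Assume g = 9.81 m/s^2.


R = v^2 * sin(2*theta) / g
Convert angle to radians: theta = 61.63 deg = 1.0756 rad
sin(2*theta) = sin(2.1513) = 0.8362
R = 14.6^2 * 0.8362 / 9.81
R = 213.16 * 0.8362 / 9.81 = 18.1695 m

18.1695 m


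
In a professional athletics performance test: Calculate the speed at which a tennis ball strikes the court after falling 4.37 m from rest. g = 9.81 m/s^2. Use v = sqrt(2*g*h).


v = sqrt(2 * g * h)
v = sqrt(2 * 9.81 * 4.37)
v = sqrt(85.7394) = 9.2596 m/s

9.2596 m/s


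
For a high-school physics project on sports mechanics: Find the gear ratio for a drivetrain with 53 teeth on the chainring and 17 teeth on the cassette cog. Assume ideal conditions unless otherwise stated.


GR = front_teeth / rear_teeth
GR = 53 / 17
GR = 3.1176

3.1176


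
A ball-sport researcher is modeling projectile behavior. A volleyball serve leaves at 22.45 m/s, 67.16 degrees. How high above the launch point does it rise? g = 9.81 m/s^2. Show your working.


H = (v*sin(theta))^2 / (2*g)
vy = v*sin(theta) = 22.45 * sin(67.16 deg) = 20.6897 m/s
H = vy^2 / (2*g) = 428.0657 / (2*9.81)
H = 428.0657 / 19.62 = 21.8178 m

21.8178 m


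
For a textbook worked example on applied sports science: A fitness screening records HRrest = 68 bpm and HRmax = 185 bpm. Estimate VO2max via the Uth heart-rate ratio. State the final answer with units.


VO2max = 15.3 * HRmax / HRrest
VO2max = 15.3 * 185 / 68
VO2max = 2830.5 / 68 = 41.625 mL/kg/min

41.625 mL/kg/min


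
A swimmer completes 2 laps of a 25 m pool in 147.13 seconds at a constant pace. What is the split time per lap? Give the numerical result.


Split time = total_time / n_laps = 147.13 / 2
Split time = 73.565 s per lap

73.565 s


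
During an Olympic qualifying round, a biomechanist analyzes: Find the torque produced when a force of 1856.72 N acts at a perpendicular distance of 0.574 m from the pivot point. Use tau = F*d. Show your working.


tau = F * d
tau = 1856.72 * 0.574
tau = 1065.7573 N*m

1065.7573 N*m


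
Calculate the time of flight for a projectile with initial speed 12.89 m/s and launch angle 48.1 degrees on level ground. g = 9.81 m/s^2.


T = 2*v*sin(theta)/g
sin(theta) = sin(48.1 deg) = 0.7443
T = 2*12.89*0.7443 / 9.81
T = 19.1884 / 9.81 = 1.956 s

1.956 s


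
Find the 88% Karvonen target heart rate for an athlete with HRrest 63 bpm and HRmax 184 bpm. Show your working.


Target = HRrest + pct*(HRmax - HRrest)
Heart rate reserve = HRmax - HRrest = 184 - 63 = 121 bpm
Fraction = 88% = 0.88
Target = 63 + 0.88 * 121
Target = 63 + 106.48 = 169.48 bpm

169.48 bpm


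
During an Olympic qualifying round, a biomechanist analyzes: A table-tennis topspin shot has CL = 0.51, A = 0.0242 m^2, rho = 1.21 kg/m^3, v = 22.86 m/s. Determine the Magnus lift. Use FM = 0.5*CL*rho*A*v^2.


FM = 0.5 * CL * rho * A * v^2
FM = 0.5 * 0.51 * 1.21 * 0.0242 * 22.86^2
v^2 = 522.5796
FM = 0.5 * 0.51 * 1.21 * 0.0242 * 522.5796 = 3.9021 N

3.9021 N


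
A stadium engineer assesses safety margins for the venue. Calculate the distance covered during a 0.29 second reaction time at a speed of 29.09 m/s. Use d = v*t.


d = v * t
d = 29.09 * 0.29
d = 8.4361 m

8.4361 m


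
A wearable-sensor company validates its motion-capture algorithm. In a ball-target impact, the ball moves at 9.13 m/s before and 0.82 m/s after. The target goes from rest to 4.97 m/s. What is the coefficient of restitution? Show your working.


e = (v2_after - v1_after) / (v1_before - v2_before)
Numerator = 4.97 - 0.82 = 4.15
Denominator = 9.13 - 0 = 9.13
e = 4.15 / 9.13 = 0.4545

0.4545


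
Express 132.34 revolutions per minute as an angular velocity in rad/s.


omega = RPM * 2 * pi / 60
omega = 132.34 * 2 * 3.14159 / 60
omega = 831.5167 / 60 = 13.8586 rad/s

13.8586 rad/s


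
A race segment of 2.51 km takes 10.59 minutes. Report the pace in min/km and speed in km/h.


Pace = time / distance = 10.59 min / 2.51 km = 4.2191 min/km
Speed = distance / time_in_hours = 2.51 / 0.1765 hr
Speed = 14.221 km/h

4.2191 min/km, 14.221 km/h


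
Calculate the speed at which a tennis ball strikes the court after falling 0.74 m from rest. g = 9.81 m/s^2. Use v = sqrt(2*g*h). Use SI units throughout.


v = sqrt(2 * g * h)
v = sqrt(2 * 9.81 * 0.74)
v = sqrt(14.5188) = 3.8104 m/s

3.8104 m/s


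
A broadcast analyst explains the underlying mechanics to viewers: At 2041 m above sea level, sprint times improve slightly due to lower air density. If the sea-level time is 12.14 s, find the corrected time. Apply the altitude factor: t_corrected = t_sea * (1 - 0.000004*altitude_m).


Correction factor = 1 - 0.000004 * 2041 = 0.991836
t_corrected = t_sea * factor = 12.14 * 0.991836
t_corrected = 12.0409 s

12.0409 s


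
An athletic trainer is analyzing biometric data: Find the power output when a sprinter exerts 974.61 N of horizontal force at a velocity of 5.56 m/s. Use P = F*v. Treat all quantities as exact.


P = F * v
P = 974.61 * 5.56
P = 5418.8316 W

5418.8316 W


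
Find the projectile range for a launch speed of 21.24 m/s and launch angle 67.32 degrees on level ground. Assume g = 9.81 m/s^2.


R = v^2 * sin(2*theta) / g
Convert angle to radians: theta = 67.32 deg = 1.175 rad
sin(2*theta) = sin(2.3499) = 0.7115
R = 21.24^2 * 0.7115 / 9.81
R = 451.1376 * 0.7115 / 9.81 = 32.7218 m

32.7218 m


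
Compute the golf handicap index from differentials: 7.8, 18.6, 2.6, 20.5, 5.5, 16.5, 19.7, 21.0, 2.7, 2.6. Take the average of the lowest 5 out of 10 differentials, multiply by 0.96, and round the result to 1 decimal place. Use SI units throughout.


All differentials: 7.8, 18.6, 2.6, 20.5, 5.5, 16.5, 19.7, 21.0, 2.7, 2.6
Sorted: 2.6, 2.6, 2.7, 5.5, 7.8, 16.5, 18.6, 19.7, 20.5, 21.0
Best 5: 2.6, 2.6, 2.7, 5.5, 7.8
Average of best = 21.2 / 5 = 4.24
Raw index = 4.24 * 0.96 = 4.0704
Handicap index = round(4.0704, 1) = 4.1

4.1


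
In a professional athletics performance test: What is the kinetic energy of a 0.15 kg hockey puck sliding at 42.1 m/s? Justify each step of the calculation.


KE = 0.5 * m * v^2
KE = 0.5 * 0.15 * 42.1^2
KE = 0.5 * 0.15 * 1772.41 = 132.9307 J

132.9307 J


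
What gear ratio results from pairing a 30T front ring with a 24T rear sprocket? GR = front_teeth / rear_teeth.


GR = front_teeth / rear_teeth
GR = 30 / 24
GR = 1.25

1.25


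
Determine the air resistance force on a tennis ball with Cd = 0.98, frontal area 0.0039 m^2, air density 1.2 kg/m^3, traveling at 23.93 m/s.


Fd = 0.5 * Cd * rho * A * v^2
Fd = 0.5 * 0.98 * 1.2 * 0.0039 * 23.93^2
v^2 = 572.6449
Fd = 0.5 * 0.98 * 1.2 * 0.0039 * 572.6449 = 1.3132 N

1.3132 N


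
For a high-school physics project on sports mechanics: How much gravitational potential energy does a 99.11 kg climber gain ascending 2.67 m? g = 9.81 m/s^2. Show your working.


PE = m * g * h
PE = 99.11 * 9.81 * 2.67
PE = 972.2691 * 2.67 = 2595.9585 J

2595.9585 J


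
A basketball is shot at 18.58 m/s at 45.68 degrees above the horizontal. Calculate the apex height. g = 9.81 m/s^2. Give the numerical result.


H = (v*sin(theta))^2 / (2*g)
vy = v*sin(theta) = 18.58 * sin(45.68 deg) = 13.293 m/s
H = vy^2 / (2*g) = 176.7049 / (2*9.81)
H = 176.7049 / 19.62 = 9.0064 m

9.0064 m


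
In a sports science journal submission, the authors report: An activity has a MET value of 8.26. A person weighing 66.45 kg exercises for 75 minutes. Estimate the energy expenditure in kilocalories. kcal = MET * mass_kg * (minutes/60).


kcal = MET * mass * time_hr
Convert time: 75 min = 1.25 hr
kcal = 8.26 * 66.45 * 1.25
kcal = 686.0962 kcal

686.0962 kcal


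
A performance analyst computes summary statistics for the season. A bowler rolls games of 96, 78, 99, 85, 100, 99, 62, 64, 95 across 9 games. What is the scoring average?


Average = sum / n
Sum = 778
Average = 778 / 9 = 86.4444

86.4444


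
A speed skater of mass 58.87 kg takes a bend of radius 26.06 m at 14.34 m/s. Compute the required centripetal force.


Fc = m * v^2 / r
v^2 = 14.34^2 = 205.6356
Fc = 58.87 * 205.6356 / 26.06
Fc = 12105.7678 / 26.06 = 464.5345 N

464.5345 N


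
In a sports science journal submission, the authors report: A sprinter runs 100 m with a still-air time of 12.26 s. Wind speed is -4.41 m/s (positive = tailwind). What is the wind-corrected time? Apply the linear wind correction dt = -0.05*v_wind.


dt = -0.05 * v_wind = -0.05 * -4.41 = 0.2205 s
t_corrected = t_still + dt = 12.26 + (0.2205)
t_corrected = 12.4805 s

12.4805 s


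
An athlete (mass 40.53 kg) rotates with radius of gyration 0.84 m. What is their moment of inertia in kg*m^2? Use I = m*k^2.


I = m * k^2
I = 40.53 * 0.84^2
I = 40.53 * 0.7056 = 28.598 kg*m^2

28.598 kg*m^2


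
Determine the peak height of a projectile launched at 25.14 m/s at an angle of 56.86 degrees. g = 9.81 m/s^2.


H = (v*sin(theta))^2 / (2*g)
vy = v*sin(theta) = 25.14 * sin(56.86 deg) = 21.0507 m/s
H = vy^2 / (2*g) = 443.1302 / (2*9.81)
H = 443.1302 / 19.62 = 22.5856 m

22.5856 m


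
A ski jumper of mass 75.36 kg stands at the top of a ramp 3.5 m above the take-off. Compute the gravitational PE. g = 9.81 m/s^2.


PE = m * g * h
PE = 75.36 * 9.81 * 3.5
PE = 739.2816 * 3.5 = 2587.4856 J

2587.4856 J


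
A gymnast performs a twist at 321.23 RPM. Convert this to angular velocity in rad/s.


omega = RPM * 2 * pi / 60
omega = 321.23 * 2 * 3.14159 / 60
omega = 2018.3476 / 60 = 33.6391 rad/s

33.6391 rad/s


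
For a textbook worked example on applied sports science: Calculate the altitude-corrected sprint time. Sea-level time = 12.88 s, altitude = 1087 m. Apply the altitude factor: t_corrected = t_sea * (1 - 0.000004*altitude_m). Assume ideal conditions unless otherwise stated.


Correction factor = 1 - 0.000004 * 1087 = 0.995652
t_corrected = t_sea * factor = 12.88 * 0.995652
t_corrected = 12.824 s

12.824 s


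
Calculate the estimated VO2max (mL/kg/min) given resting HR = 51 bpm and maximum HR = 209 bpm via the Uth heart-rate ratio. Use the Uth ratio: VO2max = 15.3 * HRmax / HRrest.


VO2max = 15.3 * HRmax / HRrest
VO2max = 15.3 * 209 / 51
VO2max = 3197.7 / 51 = 62.7 mL/kg/min

62.7 mL/kg/min


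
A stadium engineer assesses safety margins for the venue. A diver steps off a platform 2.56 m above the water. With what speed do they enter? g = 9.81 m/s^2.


v = sqrt(2 * g * h)
v = sqrt(2 * 9.81 * 2.56)
v = sqrt(50.2272) = 7.0871 m/s

7.0871 m/s


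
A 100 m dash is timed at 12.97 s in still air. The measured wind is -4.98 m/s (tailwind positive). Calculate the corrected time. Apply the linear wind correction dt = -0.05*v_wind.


dt = -0.05 * v_wind = -0.05 * -4.98 = 0.249 s
t_corrected = t_still + dt = 12.97 + (0.249)
t_corrected = 13.219 s

13.219 s


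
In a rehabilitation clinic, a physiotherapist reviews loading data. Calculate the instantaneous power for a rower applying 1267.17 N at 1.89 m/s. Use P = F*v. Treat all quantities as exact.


P = F * v
P = 1267.17 * 1.89
P = 2394.9513 W

2394.9513 W


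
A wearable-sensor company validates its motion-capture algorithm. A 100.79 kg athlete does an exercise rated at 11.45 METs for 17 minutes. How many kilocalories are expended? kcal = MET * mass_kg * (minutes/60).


kcal = MET * mass * time_hr
Convert time: 17 min = 0.2833 hr
kcal = 11.45 * 100.79 * 0.2833
kcal = 326.9796 kcal

326.9796 kcal


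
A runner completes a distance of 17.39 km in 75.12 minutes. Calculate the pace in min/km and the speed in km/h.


Pace = time / distance = 75.12 min / 17.39 km = 4.3197 min/km
Speed = distance / time_in_hours = 17.39 / 1.252 hr
Speed = 13.8898 km/h

4.3197 min/km, 13.8898 km/h


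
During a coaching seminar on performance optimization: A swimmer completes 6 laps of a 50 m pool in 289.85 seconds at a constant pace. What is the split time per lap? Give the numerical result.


Split time = total_time / n_laps = 289.85 / 6
Split time = 48.3083 s per lap

48.3083 s


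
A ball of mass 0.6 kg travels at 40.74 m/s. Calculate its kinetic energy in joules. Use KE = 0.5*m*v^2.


KE = 0.5 * m * v^2
KE = 0.5 * 0.6 * 40.74^2
KE = 0.5 * 0.6 * 1659.7476 = 497.9243 J

497.9243 J


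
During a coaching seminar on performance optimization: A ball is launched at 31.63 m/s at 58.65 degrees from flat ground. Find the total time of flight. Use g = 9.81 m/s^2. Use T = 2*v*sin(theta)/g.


T = 2*v*sin(theta)/g
sin(theta) = sin(58.65 deg) = 0.854
T = 2*31.63*0.854 / 9.81
T = 54.0244 / 9.81 = 5.5071 s

5.5071 s


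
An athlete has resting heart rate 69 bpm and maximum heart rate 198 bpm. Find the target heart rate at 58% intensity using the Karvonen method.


Target = HRrest + pct*(HRmax - HRrest)
Heart rate reserve = HRmax - HRrest = 198 - 69 = 129 bpm
Fraction = 58% = 0.58
Target = 69 + 0.58 * 129
Target = 69 + 74.82 = 143.82 bpm

143.82 bpm


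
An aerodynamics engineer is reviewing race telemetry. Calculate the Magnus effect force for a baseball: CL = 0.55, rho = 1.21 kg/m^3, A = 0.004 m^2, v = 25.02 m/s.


FM = 0.5 * CL * rho * A * v^2
FM = 0.5 * 0.55 * 1.21 * 0.004 * 25.02^2
v^2 = 626.0004
FM = 0.5 * 0.55 * 1.21 * 0.004 * 626.0004 = 0.8332 N

0.8332 N


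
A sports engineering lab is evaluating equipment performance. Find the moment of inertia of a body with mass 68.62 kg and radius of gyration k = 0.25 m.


I = m * k^2
I = 68.62 * 0.25^2
I = 68.62 * 0.0625 = 4.2888 kg*m^2

4.2888 kg*m^2


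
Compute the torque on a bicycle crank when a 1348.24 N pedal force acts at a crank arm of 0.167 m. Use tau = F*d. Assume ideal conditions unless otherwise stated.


tau = F * d
tau = 1348.24 * 0.167
tau = 225.1561 N*m

225.1561 N*m


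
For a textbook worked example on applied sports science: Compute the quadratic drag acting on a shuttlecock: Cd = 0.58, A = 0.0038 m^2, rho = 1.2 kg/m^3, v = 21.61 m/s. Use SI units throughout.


Fd = 0.5 * Cd * rho * A * v^2
Fd = 0.5 * 0.58 * 1.2 * 0.0038 * 21.61^2
v^2 = 466.9921
Fd = 0.5 * 0.58 * 1.2 * 0.0038 * 466.9921 = 0.6176 N

0.6176 N


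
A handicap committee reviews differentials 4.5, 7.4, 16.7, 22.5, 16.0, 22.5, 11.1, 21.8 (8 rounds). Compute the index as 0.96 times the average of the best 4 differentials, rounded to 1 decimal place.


All differentials: 4.5, 7.4, 16.7, 22.5, 16.0, 22.5, 11.1, 21.8
Sorted: 4.5, 7.4, 11.1, 16.0, 16.7, 21.8, 22.5, 22.5
Best 4: 4.5, 7.4, 11.1, 16.0
Average of best = 39 / 4 = 9.75
Raw index = 9.75 * 0.96 = 9.36
Handicap index = round(9.36, 1) = 9.4

9.4


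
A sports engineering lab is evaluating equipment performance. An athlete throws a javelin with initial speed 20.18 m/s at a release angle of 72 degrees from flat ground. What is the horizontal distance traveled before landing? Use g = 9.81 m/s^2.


R = v^2 * sin(2*theta) / g
Convert angle to radians: theta = 72 deg = 1.2566 rad
sin(2*theta) = sin(2.5133) = 0.5878
R = 20.18^2 * 0.5878 / 9.81
R = 407.2324 * 0.5878 / 9.81 = 24.4001 m

24.4001 m


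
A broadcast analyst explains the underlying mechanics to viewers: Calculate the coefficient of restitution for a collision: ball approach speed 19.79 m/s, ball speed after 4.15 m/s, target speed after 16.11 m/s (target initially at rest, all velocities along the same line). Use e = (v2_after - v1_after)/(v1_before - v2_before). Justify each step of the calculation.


e = (v2_after - v1_after) / (v1_before - v2_before)
Numerator = 16.11 - 4.15 = 11.96
Denominator = 19.79 - 0 = 19.79
e = 11.96 / 19.79 = 0.6043

0.6043


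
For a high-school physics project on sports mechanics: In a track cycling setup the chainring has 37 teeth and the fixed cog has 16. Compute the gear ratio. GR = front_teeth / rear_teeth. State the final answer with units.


GR = front_teeth / rear_teeth
GR = 37 / 16
GR = 2.3125

2.3125


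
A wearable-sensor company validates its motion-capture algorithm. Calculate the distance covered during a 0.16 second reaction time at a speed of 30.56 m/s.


d = v * t
d = 30.56 * 0.16
d = 4.8896 m

4.8896 m


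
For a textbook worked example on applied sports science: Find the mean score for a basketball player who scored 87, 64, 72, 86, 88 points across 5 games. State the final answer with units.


Average = sum / n
Sum = 397
Average = 397 / 5 = 79.4

79.4


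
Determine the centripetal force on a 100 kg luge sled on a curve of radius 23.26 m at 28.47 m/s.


Fc = m * v^2 / r
v^2 = 28.47^2 = 810.5409
Fc = 100 * 810.5409 / 23.26
Fc = 81054.09 / 23.26 = 3484.6986 N

3484.6986 N


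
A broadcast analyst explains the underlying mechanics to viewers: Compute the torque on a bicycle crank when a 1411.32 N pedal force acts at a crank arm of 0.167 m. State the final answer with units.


tau = F * d
tau = 1411.32 * 0.167
tau = 235.6904 N*m

235.6904 N*m


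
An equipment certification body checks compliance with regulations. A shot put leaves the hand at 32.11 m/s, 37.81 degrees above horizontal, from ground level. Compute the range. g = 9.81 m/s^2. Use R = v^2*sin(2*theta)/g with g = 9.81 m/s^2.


R = v^2 * sin(2*theta) / g
Convert angle to radians: theta = 37.81 deg = 0.6599 rad
sin(2*theta) = sin(1.3198) = 0.9687
R = 32.11^2 * 0.9687 / 9.81
R = 1031.0521 * 0.9687 / 9.81 = 101.8093 m

101.8093 m


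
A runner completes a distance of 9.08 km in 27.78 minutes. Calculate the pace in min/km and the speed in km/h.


Pace = time / distance = 27.78 min / 9.08 km = 3.0595 min/km
Speed = distance / time_in_hours = 9.08 / 0.463 hr
Speed = 19.6112 km/h

3.0595 min/km, 19.6112 km/h


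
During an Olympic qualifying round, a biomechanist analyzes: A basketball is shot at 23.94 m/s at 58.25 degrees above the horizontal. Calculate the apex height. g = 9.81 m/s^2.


H = (v*sin(theta))^2 / (2*g)
vy = v*sin(theta) = 23.94 * sin(58.25 deg) = 20.3574 m/s
H = vy^2 / (2*g) = 414.425 / (2*9.81)
H = 414.425 / 19.62 = 21.1226 m

21.1226 m


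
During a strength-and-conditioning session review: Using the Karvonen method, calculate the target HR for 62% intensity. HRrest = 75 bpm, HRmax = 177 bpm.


Target = HRrest + pct*(HRmax - HRrest)
Heart rate reserve = HRmax - HRrest = 177 - 75 = 102 bpm
Fraction = 62% = 0.62
Target = 75 + 0.62 * 102
Target = 75 + 63.24 = 138.24 bpm

138.24 bpm


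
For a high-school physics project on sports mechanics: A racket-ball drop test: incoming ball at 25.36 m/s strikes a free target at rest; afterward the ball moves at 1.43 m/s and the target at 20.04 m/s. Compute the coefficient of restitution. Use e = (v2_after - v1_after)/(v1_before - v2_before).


e = (v2_after - v1_after) / (v1_before - v2_before)
Numerator = 20.04 - 1.43 = 18.61
Denominator = 25.36 - 0 = 25.36
e = 18.61 / 25.36 = 0.7338

0.7338


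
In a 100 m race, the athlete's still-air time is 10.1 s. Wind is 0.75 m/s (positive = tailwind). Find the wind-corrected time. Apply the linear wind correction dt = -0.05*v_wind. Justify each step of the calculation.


dt = -0.05 * v_wind = -0.05 * 0.75 = -0.0375 s
t_corrected = t_still + dt = 10.1 + (-0.0375)
t_corrected = 10.0625 s

10.0625 s


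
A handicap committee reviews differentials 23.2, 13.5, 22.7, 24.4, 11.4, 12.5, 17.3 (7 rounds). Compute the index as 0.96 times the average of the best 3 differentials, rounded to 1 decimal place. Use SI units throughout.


All differentials: 23.2, 13.5, 22.7, 24.4, 11.4, 12.5, 17.3
Sorted: 11.4, 12.5, 13.5, 17.3, 22.7, 23.2, 24.4
Best 3: 11.4, 12.5, 13.5
Average of best = 37.4 / 3 = 12.4667
Raw index = 12.4667 * 0.96 = 11.968
Handicap index = round(11.968, 1) = 12.0

12.0
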